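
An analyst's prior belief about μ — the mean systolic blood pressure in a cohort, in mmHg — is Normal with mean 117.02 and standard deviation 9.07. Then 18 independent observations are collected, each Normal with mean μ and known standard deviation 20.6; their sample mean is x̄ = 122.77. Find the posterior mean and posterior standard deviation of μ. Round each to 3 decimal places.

With known σ, the Normal prior is conjugate. Weight on the data is w = (n/σ²)/(n/σ² + 1/τ₀²) = 0.0424168/(0.0424168+0.0121559) = 0.77725.
Posterior mean = w·x̄ + (1−w)·μ₀ = 0.77725·122.77 + 0.22275·117.02 = 121.489. Posterior variance = 1/(0.0424168+0.0121559) = 18.3242, so SD = 4.281.

Posterior mean ≈ 121.489; posterior SD ≈ 4.281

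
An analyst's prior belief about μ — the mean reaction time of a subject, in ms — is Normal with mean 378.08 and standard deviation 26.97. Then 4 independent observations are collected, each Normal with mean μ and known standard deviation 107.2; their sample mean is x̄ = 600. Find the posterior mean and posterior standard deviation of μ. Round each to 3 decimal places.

Posterior mean ≈ 422.915; posterior SD ≈ 24.092

Prior precision 1/τ₀² = 1/26.97² = 0.00137480; data precision n/σ² = 4/107.2² = 0.00034807.
Posterior precision = 0.00137480 + 0.00034807 = 0.00172287, giving posterior SD = 1/√0.00172287 = 24.092.
Posterior mean = (0.00137480·378.08 + 0.00034807·600) / 0.00172287 = 422.915.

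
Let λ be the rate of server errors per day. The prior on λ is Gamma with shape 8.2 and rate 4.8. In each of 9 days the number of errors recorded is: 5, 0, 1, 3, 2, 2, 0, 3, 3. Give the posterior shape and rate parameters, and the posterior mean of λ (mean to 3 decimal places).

Total count ∑xᵢ = 19 over n = 9 days.
Gamma is conjugate to the Poisson likelihood: posterior is Gamma(shape = 8.2+19 = 27.2, rate = 4.8+9 = 13.8).
Posterior mean = shape/rate = 27.2/13.8 = 1.971.

Posterior: Gamma(shape=27.2, rate=13.8); mean ≈ 1.971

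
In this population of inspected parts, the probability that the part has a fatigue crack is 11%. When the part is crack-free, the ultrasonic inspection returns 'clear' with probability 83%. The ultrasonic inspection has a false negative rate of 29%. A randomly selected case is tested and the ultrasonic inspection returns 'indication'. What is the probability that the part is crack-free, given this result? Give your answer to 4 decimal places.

Let H be the event that the part has a fatigue crack. P(H) = 0.11, so P(¬H) = 0.89. With E the 'indication' result, P(E|H) = 0.71 and P(E|¬H) = 0.17.
P(E) = 0.71·0.11 + 0.17·0.89 = 0.078100 + 0.15130 = 0.22940.
By Bayes' theorem, P(H|E) = 0.078100 / 0.22940 = 0.3405. Hence P(¬H|E) = 1 − 0.3405 = 0.6595.

P(¬H | E) ≈ 0.6595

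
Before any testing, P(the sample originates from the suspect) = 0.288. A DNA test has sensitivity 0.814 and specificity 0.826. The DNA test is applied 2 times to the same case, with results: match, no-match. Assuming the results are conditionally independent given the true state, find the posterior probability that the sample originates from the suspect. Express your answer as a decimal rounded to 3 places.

Posterior P(H) ≈ 0.299

Let H be the event that the sample originates from the suspect; start with P(H) = 0.288. P('match'|H) = 0.814, P('match'|¬H) = 0.174.
Update on result 1 ('match'): P(H) ← 0.814·0.2880 / (0.814·0.2880 + 0.174·0.7120) = 0.23443/0.35832 = 0.6543.
Update on result 2 ('no-match'): P(H) ← 0.186·0.6543 / (0.186·0.6543 + 0.826·0.3457) = 0.12169/0.40728 = 0.2988.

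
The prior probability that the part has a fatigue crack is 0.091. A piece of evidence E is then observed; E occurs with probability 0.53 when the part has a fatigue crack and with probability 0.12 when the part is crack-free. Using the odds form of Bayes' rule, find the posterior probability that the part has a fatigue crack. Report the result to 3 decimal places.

Prior odds = 0.091/(1−0.091) = 0.10011.
Likelihood ratio for E = 0.53/0.12 = 4.4167.
Posterior odds = prior odds × LR = 0.44215.
Posterior probability = odds/(1+odds) = 0.44215/1.4422 = 0.307.

Posterior probability ≈ 0.307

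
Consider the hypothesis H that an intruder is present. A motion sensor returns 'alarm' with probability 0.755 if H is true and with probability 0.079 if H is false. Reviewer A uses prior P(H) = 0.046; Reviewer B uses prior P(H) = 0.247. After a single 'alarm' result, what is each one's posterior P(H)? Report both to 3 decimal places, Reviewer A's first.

Reviewer A: 0.315; Reviewer B: 0.758

The likelihood ratio for an 'alarm' result is 0.755/0.079 = 9.5570.
Reviewer A: prior odds 0.046/0.954 = 0.048218; posterior odds 0.46082; posterior probability 0.315.
Reviewer B: prior odds 0.247/0.753 = 0.32802; posterior odds 3.1349; posterior probability 0.758.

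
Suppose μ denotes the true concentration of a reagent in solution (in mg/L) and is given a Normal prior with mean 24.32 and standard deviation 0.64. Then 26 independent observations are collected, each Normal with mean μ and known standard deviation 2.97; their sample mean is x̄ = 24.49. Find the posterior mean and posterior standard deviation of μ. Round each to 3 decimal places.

Posterior mean ≈ 24.413; posterior SD ≈ 0.431

Prior precision 1/τ₀² = 1/0.64² = 2.44141; data precision n/σ² = 26/2.97² = 2.94755.
Posterior precision = 2.44141 + 2.94755 = 5.38895, giving posterior SD = 1/√5.38895 = 0.431.
Posterior mean = (2.44141·24.32 + 2.94755·24.49) / 5.38895 = 24.413.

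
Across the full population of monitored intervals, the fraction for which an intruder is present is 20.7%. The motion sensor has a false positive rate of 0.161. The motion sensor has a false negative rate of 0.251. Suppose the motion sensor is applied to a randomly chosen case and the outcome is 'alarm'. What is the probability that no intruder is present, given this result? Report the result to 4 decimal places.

P(¬H | E) ≈ 0.4516

Write H for 'an intruder is present'. Prior odds H:¬H = 0.207/0.793 = 0.26103. For the 'alarm' outcome, the likelihood ratio is 0.749/0.161 = 4.6522.
Posterior odds = 0.26103 × 4.6522 = 1.2144, so P(H|E) = 1.2144/(1+1.2144) = 0.5484. Then P(¬H|E) = 1 − 0.5484 = 0.4516.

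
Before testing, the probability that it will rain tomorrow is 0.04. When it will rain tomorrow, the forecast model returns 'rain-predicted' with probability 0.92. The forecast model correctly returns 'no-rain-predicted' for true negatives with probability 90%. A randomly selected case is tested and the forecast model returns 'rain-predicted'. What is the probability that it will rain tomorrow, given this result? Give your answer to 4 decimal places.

P(H | E) ≈ 0.2771

Let H be the event that it will rain tomorrow. P(H) = 0.04, so P(¬H) = 0.96. With E the 'rain-predicted' result, P(E|H) = 0.92 and P(E|¬H) = 0.1.
P(E) = 0.92·0.04 + 0.1·0.96 = 0.036800 + 0.096000 = 0.13280.
By Bayes' theorem, P(H|E) = 0.036800 / 0.13280 = 0.2771.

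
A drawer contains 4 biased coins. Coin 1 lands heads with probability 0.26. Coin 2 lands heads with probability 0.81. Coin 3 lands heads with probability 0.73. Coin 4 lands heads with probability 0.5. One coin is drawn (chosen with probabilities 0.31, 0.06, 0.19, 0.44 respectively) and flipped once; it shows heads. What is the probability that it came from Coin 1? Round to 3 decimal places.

Posterior probability ≈ 0.165

P(heads|C1) = 0.26; P(heads|C2) = 0.81; P(heads|C3) = 0.73; P(heads|C4) = 0.5.
Prior × likelihood for each source: 0.31·0.26=0.08060, 0.06·0.81=0.04860, 0.19·0.73=0.1387, 0.44·0.5=0.2200. Summing gives P(heads) = 0.48790.
P(Coin 1 | heads) = 0.08060 / 0.48790 = 0.165.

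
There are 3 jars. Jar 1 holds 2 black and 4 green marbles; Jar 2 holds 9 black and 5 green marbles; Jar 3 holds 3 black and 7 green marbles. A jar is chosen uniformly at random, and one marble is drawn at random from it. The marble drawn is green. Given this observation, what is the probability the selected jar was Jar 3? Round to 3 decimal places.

Posterior probability ≈ 0.406

Tabulate prior·likelihood by source: [1] prior 0.333333, lik 0.6667, product 0.2222; [2] prior 0.333333, lik 0.3571, product 0.1190; [3] prior 0.333333, lik 0.7, product 0.2333.
Normalizing constant = 0.57460; the posterior for Jar 3 is its product over the sum, 0.2333/0.57460 = 0.406.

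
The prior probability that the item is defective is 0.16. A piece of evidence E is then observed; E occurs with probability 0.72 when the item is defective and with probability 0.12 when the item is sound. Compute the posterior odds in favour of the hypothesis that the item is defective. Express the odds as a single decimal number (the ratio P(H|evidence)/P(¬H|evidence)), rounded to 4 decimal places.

Posterior odds ≈ 1.1429

Prior odds = 0.16/(1−0.16) = 0.19048. In log-odds, ln(0.19048) = -1.6582.
Add log likelihood ratio: ln(6.0000) = 1.7918.
Posterior log-odds = 0.13353, so posterior odds = exp(0.13353) = 1.1429.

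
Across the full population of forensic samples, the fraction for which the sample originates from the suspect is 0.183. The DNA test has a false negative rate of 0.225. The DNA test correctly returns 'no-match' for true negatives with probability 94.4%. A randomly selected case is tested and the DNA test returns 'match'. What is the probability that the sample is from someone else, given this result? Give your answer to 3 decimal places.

P(¬H | E) ≈ 0.244

Write H for 'the sample originates from the suspect'. Prior odds H:¬H = 0.183/0.817 = 0.22399. For the 'match' outcome, the likelihood ratio is 0.775/0.056 = 13.839.
Posterior odds = 0.22399 × 13.839 = 3.0999, so P(H|E) = 3.0999/(1+3.0999) = 0.756. Then P(¬H|E) = 1 − 0.756 = 0.244.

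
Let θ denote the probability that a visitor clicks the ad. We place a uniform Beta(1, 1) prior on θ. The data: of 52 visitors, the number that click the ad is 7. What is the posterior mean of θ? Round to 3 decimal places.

The binomial likelihood is conjugate to the Beta prior: with 7 successes and 45 failures, the posterior is Beta(1+7, 1+45) = Beta(8, 46).
E[θ | data] = 8/(8+46) = 0.148.

Posterior mean ≈ 0.148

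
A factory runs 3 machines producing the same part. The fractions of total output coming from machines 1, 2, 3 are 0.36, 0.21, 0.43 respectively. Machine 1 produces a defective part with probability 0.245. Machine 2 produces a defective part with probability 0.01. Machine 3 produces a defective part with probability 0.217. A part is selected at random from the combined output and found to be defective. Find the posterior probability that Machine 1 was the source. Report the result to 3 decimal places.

Tabulate prior·likelihood by source: [1] prior 0.36, lik 0.245, product 0.08820; [2] prior 0.21, lik 0.01, product 0.002100; [3] prior 0.43, lik 0.217, product 0.09331.
Normalizing constant = 0.18361; the posterior for Machine 1 is its product over the sum, 0.08820/0.18361 = 0.480.

Posterior probability ≈ 0.480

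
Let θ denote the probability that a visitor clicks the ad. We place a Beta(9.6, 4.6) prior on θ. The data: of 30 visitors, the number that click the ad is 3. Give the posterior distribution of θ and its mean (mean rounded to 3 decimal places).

Posterior: Beta(12.6, 31.6); mean ≈ 0.285

The binomial likelihood is conjugate to the Beta prior: with 3 successes and 27 failures, the posterior is Beta(9.6+3, 4.6+27) = Beta(12.6, 31.6).
Posterior mean = α/(α+β) = 12.6/44.2 = 0.285.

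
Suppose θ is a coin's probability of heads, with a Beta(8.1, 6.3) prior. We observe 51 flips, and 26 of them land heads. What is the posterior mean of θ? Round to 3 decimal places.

Posterior mean ≈ 0.521

The binomial likelihood is conjugate to the Beta prior: with 26 successes and 25 failures, the posterior is Beta(8.1+26, 6.3+25) = Beta(34.1, 31.3).
Posterior mean = α/(α+β) = 34.1/65.4 = 0.521.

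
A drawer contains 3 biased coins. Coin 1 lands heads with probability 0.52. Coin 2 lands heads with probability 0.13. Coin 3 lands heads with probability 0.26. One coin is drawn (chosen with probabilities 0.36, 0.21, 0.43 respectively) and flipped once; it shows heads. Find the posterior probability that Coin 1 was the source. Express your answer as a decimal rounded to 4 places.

Tabulate prior·likelihood by source: [1] prior 0.36, lik 0.52, product 0.1872; [2] prior 0.21, lik 0.13, product 0.02730; [3] prior 0.43, lik 0.26, product 0.1118.
Normalizing constant = 0.32630; the posterior for Coin 1 is its product over the sum, 0.1872/0.32630 = 0.5737.

Posterior probability ≈ 0.5737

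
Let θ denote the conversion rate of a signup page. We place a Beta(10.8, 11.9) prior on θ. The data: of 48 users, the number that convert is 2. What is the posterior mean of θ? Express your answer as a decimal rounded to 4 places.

Observing 2 successes and 46 failures updates Beta(10.8, 11.9) by adding the success and failure counts to the two shape parameters: α = 10.8+2 = 12.8, β = 11.9+46 = 57.9.
E[θ | data] = 12.8/(12.8+57.9) = 0.1810.

Posterior mean ≈ 0.1810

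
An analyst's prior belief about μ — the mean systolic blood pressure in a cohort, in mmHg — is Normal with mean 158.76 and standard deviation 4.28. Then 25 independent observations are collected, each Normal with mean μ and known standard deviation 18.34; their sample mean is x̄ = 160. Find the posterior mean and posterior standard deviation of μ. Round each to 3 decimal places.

Posterior mean ≈ 159.475; posterior SD ≈ 2.785

With known σ, the Normal prior is conjugate. Weight on the data is w = (n/σ²)/(n/σ² + 1/τ₀²) = 0.0743261/(0.0743261+0.0545899) = 0.57655.
Posterior mean = w·x̄ + (1−w)·μ₀ = 0.57655·160 + 0.42345·158.76 = 159.475. Posterior variance = 1/(0.0743261+0.0545899) = 7.75699, so SD = 2.785.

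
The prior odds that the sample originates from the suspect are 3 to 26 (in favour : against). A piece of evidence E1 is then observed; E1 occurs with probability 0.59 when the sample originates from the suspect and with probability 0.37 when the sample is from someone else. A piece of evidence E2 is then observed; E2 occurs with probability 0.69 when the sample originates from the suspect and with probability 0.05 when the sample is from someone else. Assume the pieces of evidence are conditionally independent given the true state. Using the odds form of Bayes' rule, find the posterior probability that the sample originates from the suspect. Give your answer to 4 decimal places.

Posterior probability ≈ 0.7174

Prior odds = 3/26 = 0.11538.
Likelihood ratio for E1 = 0.59/0.37 = 1.5946.
Likelihood ratio for E2 = 0.69/0.05 = 13.800.
Posterior odds = prior odds × LR₁ × LR₂ = 2.5391.
Posterior probability = odds/(1+odds) = 2.5391/3.5391 = 0.7174.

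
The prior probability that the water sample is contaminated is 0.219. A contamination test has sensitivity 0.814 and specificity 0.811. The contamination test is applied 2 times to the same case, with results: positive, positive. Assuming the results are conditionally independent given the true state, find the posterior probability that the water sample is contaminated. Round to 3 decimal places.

Posterior P(H) ≈ 0.839

With H the event that the water sample is contaminated, the joint likelihood of the observed sequence is P(data|H) = 0.814·0.814 = 0.66260 and P(data|¬H) = 0.189·0.189 = 0.035721.
Bayes: P(H|data) = 0.219·0.66260 / (0.219·0.66260 + 0.781·0.035721) = 0.14511/0.17301 = 0.8387.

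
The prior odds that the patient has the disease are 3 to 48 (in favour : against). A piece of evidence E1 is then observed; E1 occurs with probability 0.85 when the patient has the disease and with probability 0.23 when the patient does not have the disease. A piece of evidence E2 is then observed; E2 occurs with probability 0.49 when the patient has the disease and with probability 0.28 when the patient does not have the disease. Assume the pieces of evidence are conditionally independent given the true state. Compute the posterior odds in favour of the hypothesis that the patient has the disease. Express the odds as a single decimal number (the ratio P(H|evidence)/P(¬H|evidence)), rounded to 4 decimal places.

Prior odds = 3/48 = 0.062500.
Likelihood ratio for E1 = 0.85/0.23 = 3.6957.
Likelihood ratio for E2 = 0.49/0.28 = 1.7500.
Posterior odds = prior odds × LR₁ × LR₂ = 0.40421.

Posterior odds ≈ 0.4042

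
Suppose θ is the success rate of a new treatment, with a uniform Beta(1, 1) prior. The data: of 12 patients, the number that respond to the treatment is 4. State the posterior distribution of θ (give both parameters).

Posterior: Beta(5, 9)

The binomial likelihood is conjugate to the Beta prior: with 4 successes and 8 failures, the posterior is Beta(1+4, 1+8) = Beta(5, 9).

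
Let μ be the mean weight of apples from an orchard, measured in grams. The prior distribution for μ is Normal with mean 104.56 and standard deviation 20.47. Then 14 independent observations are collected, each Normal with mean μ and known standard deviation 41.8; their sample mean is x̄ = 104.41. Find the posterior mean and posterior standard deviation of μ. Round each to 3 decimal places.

Posterior mean ≈ 104.444; posterior SD ≈ 9.806

Prior precision 1/τ₀² = 1/20.47² = 0.00238652; data precision n/σ² = 14/41.8² = 0.00801264.
Posterior precision = 0.00238652 + 0.00801264 = 0.0103992, giving posterior SD = 1/√0.0103992 = 9.806.
Posterior mean = (0.00238652·104.56 + 0.00801264·104.41) / 0.0103992 = 104.444.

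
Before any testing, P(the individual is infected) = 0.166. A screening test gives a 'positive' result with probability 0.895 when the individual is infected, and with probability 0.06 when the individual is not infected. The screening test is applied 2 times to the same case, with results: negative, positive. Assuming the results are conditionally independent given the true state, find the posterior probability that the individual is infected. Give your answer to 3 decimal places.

With H the event that the individual is infected, the joint likelihood of the observed sequence is P(data|H) = 0.105·0.895 = 0.093975 and P(data|¬H) = 0.94·0.06 = 0.056400.
Bayes: P(H|data) = 0.166·0.093975 / (0.166·0.093975 + 0.834·0.056400) = 0.015600/0.062637 = 0.2490.

Posterior P(H) ≈ 0.249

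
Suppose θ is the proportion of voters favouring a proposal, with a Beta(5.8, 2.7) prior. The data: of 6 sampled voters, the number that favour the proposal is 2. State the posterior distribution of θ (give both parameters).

Observing 2 successes and 4 failures updates Beta(5.8, 2.7) by adding the success and failure counts to the two shape parameters: α = 5.8+2 = 7.8, β = 2.7+4 = 6.7.

Posterior: Beta(7.8, 6.7)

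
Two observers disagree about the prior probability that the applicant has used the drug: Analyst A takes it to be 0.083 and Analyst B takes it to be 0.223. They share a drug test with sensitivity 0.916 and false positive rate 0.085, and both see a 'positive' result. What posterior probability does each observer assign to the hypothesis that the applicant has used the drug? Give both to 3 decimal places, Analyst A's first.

The likelihood ratio for a 'positive' result is 0.916/0.085 = 10.776.
Analyst A: prior odds 0.083/0.917 = 0.090513; posterior odds 0.97541; posterior probability 0.494.
Analyst B: prior odds 0.223/0.777 = 0.28700; posterior odds 3.0929; posterior probability 0.756.

Analyst A: 0.494; Analyst B: 0.756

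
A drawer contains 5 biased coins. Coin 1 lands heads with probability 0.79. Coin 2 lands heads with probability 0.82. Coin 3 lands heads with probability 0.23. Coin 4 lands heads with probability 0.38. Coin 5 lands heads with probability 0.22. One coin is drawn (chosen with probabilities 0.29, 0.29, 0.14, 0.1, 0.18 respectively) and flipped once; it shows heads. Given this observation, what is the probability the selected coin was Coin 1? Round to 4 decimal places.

P(heads|C1) = 0.79; P(heads|C2) = 0.82; P(heads|C3) = 0.23; P(heads|C4) = 0.38; P(heads|C5) = 0.22.
Prior × likelihood for each source: 0.29·0.79=0.2291, 0.29·0.82=0.2378, 0.14·0.23=0.03220, 0.1·0.38=0.03800, 0.18·0.22=0.03960. Summing gives P(heads) = 0.57670.
P(Coin 1 | heads) = 0.2291 / 0.57670 = 0.3973.

Posterior probability ≈ 0.3973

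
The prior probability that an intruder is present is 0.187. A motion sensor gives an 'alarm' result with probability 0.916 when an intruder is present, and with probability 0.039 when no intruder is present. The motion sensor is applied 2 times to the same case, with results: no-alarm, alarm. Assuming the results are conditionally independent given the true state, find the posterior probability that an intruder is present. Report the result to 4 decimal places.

Let H be the event that an intruder is present; start with P(H) = 0.187. P('alarm'|H) = 0.916, P('alarm'|¬H) = 0.039.
Update on result 1 ('no-alarm'): P(H) ← 0.084·0.1870 / (0.084·0.1870 + 0.961·0.8130) = 0.015708/0.79700 = 0.0197.
Update on result 2 ('alarm'): P(H) ← 0.916·0.0197 / (0.916·0.0197 + 0.039·0.9803) = 0.018053/0.056285 = 0.3208.

Posterior P(H) ≈ 0.3208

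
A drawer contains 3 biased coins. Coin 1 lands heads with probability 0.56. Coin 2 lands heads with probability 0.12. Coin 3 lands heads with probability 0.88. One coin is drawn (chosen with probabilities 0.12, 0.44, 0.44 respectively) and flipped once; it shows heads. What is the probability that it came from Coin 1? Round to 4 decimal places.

Posterior probability ≈ 0.1325

P(heads|C1) = 0.56; P(heads|C2) = 0.12; P(heads|C3) = 0.88.
Prior × likelihood for each source: 0.12·0.56=0.06720, 0.44·0.12=0.05280, 0.44·0.88=0.3872. Summing gives P(heads) = 0.50720.
P(Coin 1 | heads) = 0.06720 / 0.50720 = 0.1325.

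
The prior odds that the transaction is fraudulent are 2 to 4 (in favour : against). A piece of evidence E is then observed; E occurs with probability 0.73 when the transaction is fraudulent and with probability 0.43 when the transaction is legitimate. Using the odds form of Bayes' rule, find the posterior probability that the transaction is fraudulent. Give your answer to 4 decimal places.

Prior odds = 2/4 = 0.50000. In log-odds, ln(0.50000) = -0.69315.
Add log likelihood ratio: ln(1.6977) = 0.52926.
Posterior log-odds = -0.16389, so posterior odds = exp(-0.16389) = 0.84884. Converting, P(H|E) = 0.84884/1.8488 = 0.4591.

Posterior probability ≈ 0.4591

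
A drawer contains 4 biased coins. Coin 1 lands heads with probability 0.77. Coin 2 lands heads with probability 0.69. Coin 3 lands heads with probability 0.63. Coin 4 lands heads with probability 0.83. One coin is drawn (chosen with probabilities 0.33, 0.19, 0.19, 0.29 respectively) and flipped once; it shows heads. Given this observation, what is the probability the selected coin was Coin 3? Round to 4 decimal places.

Posterior probability ≈ 0.1605

P(heads|C1) = 0.77; P(heads|C2) = 0.69; P(heads|C3) = 0.63; P(heads|C4) = 0.83.
Prior × likelihood for each source: 0.33·0.77=0.2541, 0.19·0.69=0.1311, 0.19·0.63=0.1197, 0.29·0.83=0.2407. Summing gives P(heads) = 0.74560.
P(Coin 3 | heads) = 0.1197 / 0.74560 = 0.1605.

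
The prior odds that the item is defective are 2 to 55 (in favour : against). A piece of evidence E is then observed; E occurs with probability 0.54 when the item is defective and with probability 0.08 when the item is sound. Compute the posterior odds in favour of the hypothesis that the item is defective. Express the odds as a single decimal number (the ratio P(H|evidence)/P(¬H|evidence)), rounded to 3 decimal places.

Prior odds = 2/55 = 0.036364.
Likelihood ratio for E = 0.54/0.08 = 6.7500.
Posterior odds = prior odds × LR = 0.24545.

Posterior odds ≈ 0.245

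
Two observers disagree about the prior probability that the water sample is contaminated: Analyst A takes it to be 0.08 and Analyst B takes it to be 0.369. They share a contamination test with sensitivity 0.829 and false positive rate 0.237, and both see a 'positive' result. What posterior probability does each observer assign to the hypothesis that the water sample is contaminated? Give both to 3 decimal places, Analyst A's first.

Analyst A: 0.233; Analyst B: 0.672

The likelihood ratio for a 'positive' result is 0.829/0.237 = 3.4979.
Analyst A: prior odds 0.08/0.92 = 0.086957; posterior odds 0.30416; posterior probability 0.233.
Analyst B: prior odds 0.369/0.631 = 0.58479; posterior odds 2.0455; posterior probability 0.672.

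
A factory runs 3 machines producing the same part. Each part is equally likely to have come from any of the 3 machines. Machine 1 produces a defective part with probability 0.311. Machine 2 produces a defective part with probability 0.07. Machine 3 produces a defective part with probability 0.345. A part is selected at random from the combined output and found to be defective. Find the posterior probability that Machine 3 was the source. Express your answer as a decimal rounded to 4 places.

Tabulate prior·likelihood by source: [1] prior 0.333333, lik 0.311, product 0.1037; [2] prior 0.333333, lik 0.07, product 0.02333; [3] prior 0.333333, lik 0.345, product 0.1150.
Normalizing constant = 0.24200; the posterior for Machine 3 is its product over the sum, 0.1150/0.24200 = 0.4752.

Posterior probability ≈ 0.4752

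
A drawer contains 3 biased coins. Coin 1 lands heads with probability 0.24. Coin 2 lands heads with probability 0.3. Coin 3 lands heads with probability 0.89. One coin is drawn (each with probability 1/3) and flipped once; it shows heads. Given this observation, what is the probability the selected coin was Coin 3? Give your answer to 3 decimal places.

Posterior probability ≈ 0.622

Tabulate prior·likelihood by source: [1] prior 0.333333, lik 0.24, product 0.08000; [2] prior 0.333333, lik 0.3, product 0.1000; [3] prior 0.333333, lik 0.89, product 0.2967.
Normalizing constant = 0.47667; the posterior for Coin 3 is its product over the sum, 0.2967/0.47667 = 0.622.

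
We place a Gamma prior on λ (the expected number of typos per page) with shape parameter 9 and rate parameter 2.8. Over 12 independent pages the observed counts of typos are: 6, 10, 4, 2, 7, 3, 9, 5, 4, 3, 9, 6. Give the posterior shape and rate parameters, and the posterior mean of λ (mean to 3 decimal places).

Total count ∑xᵢ = 68 over n = 12 pages.
Gamma is conjugate to the Poisson likelihood: posterior is Gamma(shape = 9+68 = 77, rate = 2.8+12 = 14.8).
E[λ | data] = 77/14.8 = 5.203.

Posterior: Gamma(shape=77, rate=14.8); mean ≈ 5.203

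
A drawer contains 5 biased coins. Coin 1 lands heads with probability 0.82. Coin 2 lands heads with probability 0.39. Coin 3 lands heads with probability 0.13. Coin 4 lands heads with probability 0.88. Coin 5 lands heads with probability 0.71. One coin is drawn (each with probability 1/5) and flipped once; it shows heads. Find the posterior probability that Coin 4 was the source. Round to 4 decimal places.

P(heads|C1) = 0.82; P(heads|C2) = 0.39; P(heads|C3) = 0.13; P(heads|C4) = 0.88; P(heads|C5) = 0.71.
Prior × likelihood for each source: 0.2·0.82=0.1640, 0.2·0.39=0.07800, 0.2·0.13=0.02600, 0.2·0.88=0.1760, 0.2·0.71=0.1420. Summing gives P(heads) = 0.58600.
P(Coin 4 | heads) = 0.1760 / 0.58600 = 0.3003.

Posterior probability ≈ 0.3003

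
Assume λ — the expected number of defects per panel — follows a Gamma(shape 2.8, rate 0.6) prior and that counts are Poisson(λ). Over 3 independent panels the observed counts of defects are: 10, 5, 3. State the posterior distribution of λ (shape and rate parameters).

Posterior: Gamma(shape=20.8, rate=3.6)

Total count ∑xᵢ = 18 over n = 3 panels.
Gamma is conjugate to the Poisson likelihood: posterior is Gamma(shape = 2.8+18 = 20.8, rate = 0.6+3 = 3.6).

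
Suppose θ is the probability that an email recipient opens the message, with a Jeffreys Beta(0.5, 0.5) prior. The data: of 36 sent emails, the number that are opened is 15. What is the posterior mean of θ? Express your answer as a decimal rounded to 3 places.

The binomial likelihood is conjugate to the Beta prior: with 15 successes and 21 failures, the posterior is Beta(0.5+15, 0.5+21) = Beta(15.5, 21.5).
E[θ | data] = 15.5/(15.5+21.5) = 0.419.

Posterior mean ≈ 0.419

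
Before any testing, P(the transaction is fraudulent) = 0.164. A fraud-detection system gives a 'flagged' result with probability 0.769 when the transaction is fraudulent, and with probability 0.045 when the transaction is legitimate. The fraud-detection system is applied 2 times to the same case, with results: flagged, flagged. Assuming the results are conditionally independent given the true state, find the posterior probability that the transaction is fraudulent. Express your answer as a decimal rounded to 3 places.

Posterior P(H) ≈ 0.983

Let H be the event that the transaction is fraudulent; start with P(H) = 0.164. P('flagged'|H) = 0.769, P('flagged'|¬H) = 0.045.
Update on result 1 ('flagged'): P(H) ← 0.769·0.1640 / (0.769·0.1640 + 0.045·0.8360) = 0.12612/0.16374 = 0.7702.
Update on result 2 ('flagged'): P(H) ← 0.769·0.7702 / (0.769·0.7702 + 0.045·0.2298) = 0.59231/0.60265 = 0.9828.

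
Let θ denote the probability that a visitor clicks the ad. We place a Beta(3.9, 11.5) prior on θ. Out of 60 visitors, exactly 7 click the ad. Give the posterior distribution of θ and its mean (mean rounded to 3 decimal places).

Posterior: Beta(10.9, 64.5); mean ≈ 0.145

The binomial likelihood is conjugate to the Beta prior: with 7 successes and 53 failures, the posterior is Beta(3.9+7, 11.5+53) = Beta(10.9, 64.5).
E[θ | data] = 10.9/(10.9+64.5) = 0.145.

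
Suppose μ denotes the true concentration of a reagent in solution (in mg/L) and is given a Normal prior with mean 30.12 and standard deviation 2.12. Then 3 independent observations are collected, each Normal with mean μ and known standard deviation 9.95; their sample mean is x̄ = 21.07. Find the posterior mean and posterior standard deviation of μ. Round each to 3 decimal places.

Posterior mean ≈ 29.035; posterior SD ≈ 1.989

With known σ, the Normal prior is conjugate. Weight on the data is w = (n/σ²)/(n/σ² + 1/τ₀²) = 0.0303023/(0.0303023+0.222499) = 0.11987.
Posterior mean = w·x̄ + (1−w)·μ₀ = 0.11987·21.07 + 0.88013·30.12 = 29.035. Posterior variance = 1/(0.0303023+0.222499) = 3.95567, so SD = 1.989.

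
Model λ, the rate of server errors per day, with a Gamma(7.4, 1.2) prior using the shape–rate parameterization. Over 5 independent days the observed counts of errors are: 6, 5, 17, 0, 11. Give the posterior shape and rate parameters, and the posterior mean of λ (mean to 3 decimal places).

Posterior: Gamma(shape=46.4, rate=6.2); mean ≈ 7.484

The Poisson likelihood adds the total count to the shape and the number of exposure periods to the rate. Here ∑xᵢ = 39 and n = 5, so shape 7.4→46.4 and rate 1.2→6.2.
E[λ | data] = 46.4/6.2 = 7.484.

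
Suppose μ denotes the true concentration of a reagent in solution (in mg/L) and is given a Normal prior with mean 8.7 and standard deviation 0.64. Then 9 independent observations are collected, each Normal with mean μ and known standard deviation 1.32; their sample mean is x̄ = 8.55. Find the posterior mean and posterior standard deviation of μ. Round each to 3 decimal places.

Prior precision 1/τ₀² = 1/0.64² = 2.44141; data precision n/σ² = 9/1.32² = 5.16529.
Posterior precision = 2.44141 + 5.16529 = 7.60670, giving posterior SD = 1/√7.60670 = 0.363.
Posterior mean = (2.44141·8.7 + 5.16529·8.55) / 7.60670 = 8.598.

Posterior mean ≈ 8.598; posterior SD ≈ 0.363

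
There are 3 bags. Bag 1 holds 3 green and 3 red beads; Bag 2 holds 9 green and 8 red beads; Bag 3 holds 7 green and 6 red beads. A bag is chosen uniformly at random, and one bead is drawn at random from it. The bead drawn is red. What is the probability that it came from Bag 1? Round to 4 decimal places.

P(red|Bag 1) = 0.5; P(red|Bag 2) = 0.4706; P(red|Bag 3) = 0.4615.
Prior × likelihood for each source: 0.333333·0.5=0.1667, 0.333333·0.4706=0.1569, 0.333333·0.4615=0.1538. Summing gives P(red) = 0.47738.
P(Bag 1 | red) = 0.1667 / 0.47738 = 0.3491.

Posterior probability ≈ 0.3491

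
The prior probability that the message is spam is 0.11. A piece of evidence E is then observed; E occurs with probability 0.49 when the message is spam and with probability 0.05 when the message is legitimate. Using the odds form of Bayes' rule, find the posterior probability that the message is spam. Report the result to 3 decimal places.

Prior odds = 0.11/(1−0.11) = 0.12360.
Likelihood ratio for E = 0.49/0.05 = 9.8000.
Posterior odds = prior odds × LR = 1.2112.
Posterior probability = odds/(1+odds) = 1.2112/2.2112 = 0.548.

Posterior probability ≈ 0.548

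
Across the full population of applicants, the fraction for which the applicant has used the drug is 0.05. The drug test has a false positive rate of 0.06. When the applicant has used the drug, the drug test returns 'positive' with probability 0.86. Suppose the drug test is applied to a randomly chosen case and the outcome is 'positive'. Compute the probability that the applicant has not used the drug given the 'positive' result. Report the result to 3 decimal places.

P(¬H | E) ≈ 0.570

Write H for 'the applicant has used the drug'. Prior odds H:¬H = 0.05/0.95 = 0.052632. For the 'positive' outcome, the likelihood ratio is 0.86/0.06 = 14.333.
Posterior odds = 0.052632 × 14.333 = 0.75439, so P(H|E) = 0.75439/(1+0.75439) = 0.430. Then P(¬H|E) = 1 − 0.430 = 0.570.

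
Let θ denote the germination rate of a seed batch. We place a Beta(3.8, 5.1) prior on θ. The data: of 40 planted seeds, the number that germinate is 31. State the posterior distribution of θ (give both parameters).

Posterior: Beta(34.8, 14.1)

The binomial likelihood is conjugate to the Beta prior: with 31 successes and 9 failures, the posterior is Beta(3.8+31, 5.1+9) = Beta(34.8, 14.1).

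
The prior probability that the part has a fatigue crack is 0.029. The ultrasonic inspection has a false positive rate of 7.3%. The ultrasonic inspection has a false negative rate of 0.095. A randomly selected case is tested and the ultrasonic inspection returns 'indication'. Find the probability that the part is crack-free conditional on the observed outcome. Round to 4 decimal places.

P(¬H | E) ≈ 0.7298

Write H for 'the part has a fatigue crack'. Prior odds H:¬H = 0.029/0.971 = 0.029866. For the 'indication' outcome, the likelihood ratio is 0.905/0.073 = 12.397.
Posterior odds = 0.029866 × 12.397 = 0.37026, so P(H|E) = 0.37026/(1+0.37026) = 0.2702. Then P(¬H|E) = 1 − 0.2702 = 0.7298.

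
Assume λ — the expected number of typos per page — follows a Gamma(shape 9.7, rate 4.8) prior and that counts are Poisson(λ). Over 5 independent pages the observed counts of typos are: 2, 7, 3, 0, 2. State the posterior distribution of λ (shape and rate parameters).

Total count ∑xᵢ = 14 over n = 5 pages.
Gamma is conjugate to the Poisson likelihood: posterior is Gamma(shape = 9.7+14 = 23.7, rate = 4.8+5 = 9.8).

Posterior: Gamma(shape=23.7, rate=9.8)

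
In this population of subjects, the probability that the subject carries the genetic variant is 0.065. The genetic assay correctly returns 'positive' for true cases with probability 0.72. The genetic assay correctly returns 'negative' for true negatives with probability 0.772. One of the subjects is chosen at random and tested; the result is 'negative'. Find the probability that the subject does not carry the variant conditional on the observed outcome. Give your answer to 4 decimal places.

P(¬H | E) ≈ 0.9754

Let H be the event that the subject carries the genetic variant. P(H) = 0.065, so P(¬H) = 0.935. With E the 'negative' result, P(E|H) = 0.28 and P(E|¬H) = 0.772.
P(E) = 0.28·0.065 + 0.772·0.935 = 0.018200 + 0.72182 = 0.74002.
By Bayes' theorem, P(H|E) = 0.018200 / 0.74002 = 0.0246. Hence P(¬H|E) = 1 − 0.0246 = 0.9754.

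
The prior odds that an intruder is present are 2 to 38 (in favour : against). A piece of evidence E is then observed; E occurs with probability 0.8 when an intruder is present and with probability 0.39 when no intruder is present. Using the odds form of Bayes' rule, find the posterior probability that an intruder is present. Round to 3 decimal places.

Posterior probability ≈ 0.097

Prior odds = 2/38 = 0.052632.
Likelihood ratio for E = 0.8/0.39 = 2.0513.
Posterior odds = prior odds × LR = 0.10796.
Posterior probability = odds/(1+odds) = 0.10796/1.1080 = 0.097.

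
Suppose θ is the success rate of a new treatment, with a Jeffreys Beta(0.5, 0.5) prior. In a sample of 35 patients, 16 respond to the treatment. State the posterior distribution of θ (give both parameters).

Posterior: Beta(16.5, 19.5)

The binomial likelihood is conjugate to the Beta prior: with 16 successes and 19 failures, the posterior is Beta(0.5+16, 0.5+19) = Beta(16.5, 19.5).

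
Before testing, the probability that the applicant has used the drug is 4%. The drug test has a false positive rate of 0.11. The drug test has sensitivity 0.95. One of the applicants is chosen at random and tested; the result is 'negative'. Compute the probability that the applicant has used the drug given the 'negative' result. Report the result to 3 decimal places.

P(H | E) ≈ 0.002

Let H be the event that the applicant has used the drug. P(H) = 0.04, so P(¬H) = 0.96. With E the 'negative' result, P(E|H) = 0.05 and P(E|¬H) = 0.89.
P(E) = 0.05·0.04 + 0.89·0.96 = 0.0020000 + 0.85440 = 0.85640.
By Bayes' theorem, P(H|E) = 0.0020000 / 0.85640 = 0.002.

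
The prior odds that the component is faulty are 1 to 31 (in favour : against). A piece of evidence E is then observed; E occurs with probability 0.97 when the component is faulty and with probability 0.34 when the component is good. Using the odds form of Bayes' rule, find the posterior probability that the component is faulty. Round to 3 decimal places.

Prior odds = 1/31 = 0.032258.
Likelihood ratio for E = 0.97/0.34 = 2.8529.
Posterior odds = prior odds × LR = 0.092030.
Posterior probability = odds/(1+odds) = 0.092030/1.0920 = 0.084.

Posterior probability ≈ 0.084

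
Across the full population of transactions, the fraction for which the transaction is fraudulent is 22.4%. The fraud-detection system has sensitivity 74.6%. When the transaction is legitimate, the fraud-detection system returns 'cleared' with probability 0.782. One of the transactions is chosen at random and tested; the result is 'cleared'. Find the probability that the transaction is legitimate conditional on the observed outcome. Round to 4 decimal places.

P(¬H | E) ≈ 0.9143

Write H for 'the transaction is fraudulent'. Prior odds H:¬H = 0.224/0.776 = 0.28866. For the 'cleared' outcome, the likelihood ratio is 0.254/0.782 = 0.32481.
Posterior odds = 0.28866 × 0.32481 = 0.093759, so P(H|E) = 0.093759/(1+0.093759) = 0.0857. Then P(¬H|E) = 1 − 0.0857 = 0.9143.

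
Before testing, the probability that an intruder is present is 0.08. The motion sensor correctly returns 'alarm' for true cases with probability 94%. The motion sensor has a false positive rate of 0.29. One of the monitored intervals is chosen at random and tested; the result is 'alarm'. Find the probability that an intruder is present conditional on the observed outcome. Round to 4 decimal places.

Let H be the event that an intruder is present. P(H) = 0.08, so P(¬H) = 0.92. With E the 'alarm' result, P(E|H) = 0.94 and P(E|¬H) = 0.29.
P(E) = 0.94·0.08 + 0.29·0.92 = 0.075200 + 0.26680 = 0.34200.
By Bayes' theorem, P(H|E) = 0.075200 / 0.34200 = 0.2199.

P(H | E) ≈ 0.2199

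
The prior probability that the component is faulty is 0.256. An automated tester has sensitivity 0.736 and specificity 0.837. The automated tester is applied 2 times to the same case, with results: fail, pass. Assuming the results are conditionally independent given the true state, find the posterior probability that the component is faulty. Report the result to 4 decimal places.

Let H be the event that the component is faulty; start with P(H) = 0.256. P('fail'|H) = 0.736, P('fail'|¬H) = 0.163.
Update on result 1 ('fail'): P(H) ← 0.736·0.2560 / (0.736·0.2560 + 0.163·0.7440) = 0.18842/0.30969 = 0.6084.
Update on result 2 ('pass'): P(H) ← 0.264·0.6084 / (0.264·0.6084 + 0.837·0.3916) = 0.16062/0.48838 = 0.3289.

Posterior P(H) ≈ 0.3289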